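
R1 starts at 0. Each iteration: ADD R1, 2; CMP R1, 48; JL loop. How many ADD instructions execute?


Loop trace (R1 starts at 0, target 48, step 2):
  ADD #1: R1 = 0 + 2 = 2  → 2 < 48, loop
  ADD #2: R1 = 2 + 2 = 4  → 4 < 48, loop
  ADD #3: R1 = 4 + 2 = 6  → 6 < 48, loop
  ADD #4: R1 = 6 + 2 = 8  → 8 < 48, loop
  ADD #5: R1 = 8 + 2 = 10  → 10 < 48, loop
  ADD #6: R1 = 10 + 2 = 12  → 12 < 48, loop
  ADD #7: R1 = 12 + 2 = 14  → 14 < 48, loop
  ADD #8: R1 = 14 + 2 = 16  → 16 < 48, loop
  ADD #9: R1 = 16 + 2 = 18  → 18 < 48, loop
  ADD #10: R1 = 18 + 2 = 20  → 20 < 48, loop
  ADD #11: R1 = 20 + 2 = 22  → 22 < 48, loop
  ADD #12: R1 = 22 + 2 = 24  → 24 < 48, loop
  ADD #13: R1 = 24 + 2 = 26  → 26 < 48, loop
  ADD #14: R1 = 26 + 2 = 28  → 28 < 48, loop
  ADD #15: R1 = 28 + 2 = 30  → 30 < 48, loop
  ADD #16: R1 = 30 + 2 = 32  → 32 < 48, loop
  ADD #17: R1 = 32 + 2 = 34  → 34 < 48, loop
  ADD #18: R1 = 34 + 2 = 36  → 36 < 48, loop
  ADD #19: R1 = 36 + 2 = 38  → 38 < 48, loop
  ADD #20: R1 = 38 + 2 = 40  → 40 < 48, loop
  ADD #21: R1 = 40 + 2 = 42  → 42 < 48, loop
  ADD #22: R1 = 42 + 2 = 44  → 44 < 48, loop
  ADD #23: R1 = 44 + 2 = 46  → 46 < 48, loop
  ADD #24: R1 = 46 + 2 = 48  → 48 >= 48, exit
Total ADD instructions: 24

24


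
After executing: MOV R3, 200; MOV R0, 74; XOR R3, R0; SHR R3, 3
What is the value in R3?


Register state trace:
  MOV R3, 200  → R3 = 200 (0b11001000)
  MOV R0, 74  → R0 = 74 (0b01001010)
  XOR R3, R0  → R3 = 200 XOR 74 = 130 (0b10000010)
  SHR R3, 3  → R3 = 130 >> 3 = 16
Final: R3 = 16

16


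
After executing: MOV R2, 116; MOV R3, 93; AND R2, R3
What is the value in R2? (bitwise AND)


Register state trace:
  MOV R2, 116  → R2 = 116 (0b01110100)
  MOV R3, 93  → R3 = 93 (0b01011101)
  AND R2, R3  → R2 = 116 AND 93 = 84 (0b01010100)
Final: R2 = 84

84


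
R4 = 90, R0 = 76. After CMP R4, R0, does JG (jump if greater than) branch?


Trace:
  R4 = 90, R0 = 76
  CMP R4, R0  → compares 90 vs 76
  JG checks: is 90 greater than 76?
  90 > 76, so condition is true
Branch taken: Yes

Yes


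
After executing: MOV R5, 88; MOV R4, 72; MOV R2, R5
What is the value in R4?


Register state trace:
  MOV R5, 88  → R5 = 88
  MOV R4, 72  → R4 = 72
  MOV R2, R5  → R2 = 88
Final: R4 = 72

72


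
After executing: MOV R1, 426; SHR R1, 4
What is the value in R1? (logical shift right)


Register state trace:
  MOV R1, 426  → R1 = 426
  SHR R1, 4  → R1 = 426 >> 4 = 426 // 2^4 = 26
Final: R1 = 26

26


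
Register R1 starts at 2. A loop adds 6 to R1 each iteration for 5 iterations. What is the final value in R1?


Starting value: R1 = 2
  Iter 1: R1 = 2 + 6 = 8
  Iter 2: R1 = 8 + 6 = 14
  Iter 3: R1 = 14 + 6 = 20
  Iter 4: R1 = 20 + 6 = 26
  Iter 5: R1 = 26 + 6 = 32
Final: R1 = 32

32


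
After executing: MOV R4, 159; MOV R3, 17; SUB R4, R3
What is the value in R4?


Register state trace:
  MOV R4, 159  → R4 = 159
  MOV R3, 17  → R3 = 17
  SUB R4, R3  → R4 = 159 - 17 = 142
Final: R4 = 142

142


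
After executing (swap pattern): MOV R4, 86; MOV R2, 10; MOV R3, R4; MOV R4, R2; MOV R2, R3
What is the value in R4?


Register state trace (swap pattern):
  MOV R4, 86  → R4 = 86
  MOV R2, 10  → R2 = 10
  MOV R3, R4  → R3 = 86  (save R4)
  MOV R4, R2  → R4 = 10  (R4 gets R2's value)
  MOV R2, R3  → R2 = 86  (R2 gets saved value)
Final: R4 = 10

10


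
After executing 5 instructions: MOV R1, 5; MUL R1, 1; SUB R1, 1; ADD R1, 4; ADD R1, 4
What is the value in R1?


Register state trace:
  MOV R1, 5  → R1 = 5
  MUL R1, 1  → R1 = 5 * 1 = 5
  SUB R1, 1  → R1 = 5 - 1 = 4
  ADD R1, 4  → R1 = 4 + 4 = 8
  ADD R1, 4  → R1 = 8 + 4 = 12
Final: R1 = 12

12


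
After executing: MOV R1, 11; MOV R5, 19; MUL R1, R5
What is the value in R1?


Register state trace:
  MOV R1, 11  → R1 = 11
  MOV R5, 19  → R5 = 19
  MUL R1, R5  → R1 = 11 * 19 = 209
Final: R1 = 209

209


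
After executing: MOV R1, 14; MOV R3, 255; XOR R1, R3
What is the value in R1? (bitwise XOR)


Register state trace:
  MOV R1, 14  → R1 = 14 (0b00001110)
  MOV R3, 255  → R3 = 255 (0b11111111)
  XOR R1, R3  → R1 = 14 XOR 255 = 241 (0b11110001)
Final: R1 = 241

241


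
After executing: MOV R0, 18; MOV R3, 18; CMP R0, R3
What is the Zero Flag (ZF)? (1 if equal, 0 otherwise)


Register state trace:
  MOV R0, 18  → R0 = 18
  MOV R3, 18  → R3 = 18
  CMP R0, R3  → computes 18 - 18 = 0
  Result is zero, so values are equal
ZF = 1

1


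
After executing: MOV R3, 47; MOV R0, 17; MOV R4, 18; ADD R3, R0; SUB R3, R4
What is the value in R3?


Register state trace:
  MOV R3, 47  → R3 = 47
  MOV R0, 17  → R0 = 17
  MOV R4, 18  → R4 = 18
  ADD R3, R0  → R3 = 47 + 17 = 64
  SUB R3, R4  → R3 = 64 - 18 = 46
Final: R3 = 46

46


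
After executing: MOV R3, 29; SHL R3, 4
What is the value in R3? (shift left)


Register state trace:
  MOV R3, 29  → R3 = 29
  SHL R3, 4  → R3 = 29 << 4 = 29 * 2^4 = 464
Final: R3 = 464

464


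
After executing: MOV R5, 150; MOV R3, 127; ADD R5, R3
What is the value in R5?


Register state trace:
  MOV R5, 150  → R5 = 150
  MOV R3, 127  → R3 = 127
  ADD R5, R3  → R5 = 150 + 127 = 277
Final: R5 = 277

277


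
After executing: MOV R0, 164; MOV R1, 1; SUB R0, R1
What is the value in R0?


Register state trace:
  MOV R0, 164  → R0 = 164
  MOV R1, 1  → R1 = 1
  SUB R0, R1  → R0 = 164 - 1 = 163
Final: R0 = 163

163


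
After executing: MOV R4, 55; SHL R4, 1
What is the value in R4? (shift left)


Register state trace:
  MOV R4, 55  → R4 = 55
  SHL R4, 1  → R4 = 55 << 1 = 55 * 2^1 = 110
Final: R4 = 110

110


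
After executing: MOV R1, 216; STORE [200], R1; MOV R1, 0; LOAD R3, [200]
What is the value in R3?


Register and memory trace:
  MOV R1, 216  → R1 = 216
  STORE [200], R1  → mem[200] = 216
  MOV R1, 0  → R1 = 0
  LOAD R3, [200]  → R3 = mem[200] = 216
Final: R3 = 216

216


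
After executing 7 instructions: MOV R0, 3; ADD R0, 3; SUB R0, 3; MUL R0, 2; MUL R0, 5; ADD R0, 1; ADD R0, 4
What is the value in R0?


Register state trace:
  MOV R0, 3  → R0 = 3
  ADD R0, 3  → R0 = 3 + 3 = 6
  SUB R0, 3  → R0 = 6 - 3 = 3
  MUL R0, 2  → R0 = 3 * 2 = 6
  MUL R0, 5  → R0 = 6 * 5 = 30
  ADD R0, 1  → R0 = 30 + 1 = 31
  ADD R0, 4  → R0 = 31 + 4 = 35
Final: R0 = 35

35


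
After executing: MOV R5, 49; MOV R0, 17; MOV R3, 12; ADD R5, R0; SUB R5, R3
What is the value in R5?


Register state trace:
  MOV R5, 49  → R5 = 49
  MOV R0, 17  → R0 = 17
  MOV R3, 12  → R3 = 12
  ADD R5, R0  → R5 = 49 + 17 = 66
  SUB R5, R3  → R5 = 66 - 12 = 54
Final: R5 = 54

54


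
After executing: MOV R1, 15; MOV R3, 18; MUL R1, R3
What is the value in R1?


Register state trace:
  MOV R1, 15  → R1 = 15
  MOV R3, 18  → R3 = 18
  MUL R1, R3  → R1 = 15 * 18 = 270
Final: R1 = 270

270


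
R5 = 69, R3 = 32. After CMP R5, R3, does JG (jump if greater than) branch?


Trace:
  R5 = 69, R3 = 32
  CMP R5, R3  → compares 69 vs 32
  JG checks: is 69 greater than 32?
  69 > 32, so condition is true
Branch taken: Yes

Yes


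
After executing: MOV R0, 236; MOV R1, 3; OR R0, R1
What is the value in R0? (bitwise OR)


Register state trace:
  MOV R0, 236  → R0 = 236 (0b11101100)
  MOV R1, 3  → R1 = 3 (0b00000011)
  OR R0, R1   → R0 = 236 OR 3 = 239 (0b11101111)
Final: R0 = 239

239


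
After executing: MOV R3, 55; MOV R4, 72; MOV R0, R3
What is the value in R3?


Register state trace:
  MOV R3, 55  → R3 = 55
  MOV R4, 72  → R4 = 72
  MOV R0, R3  → R0 = 55
Final: R3 = 55

55


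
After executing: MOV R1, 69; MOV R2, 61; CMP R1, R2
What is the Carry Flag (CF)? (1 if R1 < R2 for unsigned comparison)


Register state trace:
  MOV R1, 69  → R1 = 69
  MOV R2, 61  → R2 = 61
  CMP R1, R2  → unsigned 69 - 61: no borrow
  69 >= 61, so CF = 0
CF = 0

0


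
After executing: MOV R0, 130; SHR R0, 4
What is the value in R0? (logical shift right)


Register state trace:
  MOV R0, 130  → R0 = 130
  SHR R0, 4  → R0 = 130 >> 4 = 130 // 2^4 = 8
Final: R0 = 8

8


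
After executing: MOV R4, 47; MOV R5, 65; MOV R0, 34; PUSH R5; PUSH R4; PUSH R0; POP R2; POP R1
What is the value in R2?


Stack trace (top is rightmost):
  MOV R4, 47  → R4 = 47
  MOV R5, 65  → R5 = 65
  MOV R0, 34  → R0 = 34
  PUSH R5  → stack: [65]
  PUSH R4  → stack: [65, 47]
  PUSH R0  → stack: [65, 47, 34]
  POP R2  → R2 = 34, stack: [65, 47]
  POP R1  → R1 = 47, stack: [65]
Final: R2 = 34

34


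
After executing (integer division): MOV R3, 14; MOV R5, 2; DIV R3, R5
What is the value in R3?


Register state trace:
  MOV R3, 14  → R3 = 14
  MOV R5, 2  → R5 = 2
  DIV R3, R5  → R3 = 14 // 2 = 7
Final: R3 = 7

7


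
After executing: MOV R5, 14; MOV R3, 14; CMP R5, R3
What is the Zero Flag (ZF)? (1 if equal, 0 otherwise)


Register state trace:
  MOV R5, 14  → R5 = 14
  MOV R3, 14  → R3 = 14
  CMP R5, R3  → computes 14 - 14 = 0
  Result is zero, so values are equal
ZF = 1

1


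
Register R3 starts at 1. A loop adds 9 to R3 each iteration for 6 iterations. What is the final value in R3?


Starting value: R3 = 1
  Iter 1: R3 = 1 + 9 = 10
  Iter 2: R3 = 10 + 9 = 19
  Iter 3: R3 = 19 + 9 = 28
  Iter 4: R3 = 28 + 9 = 37
  Iter 5: R3 = 37 + 9 = 46
  Iter 6: R3 = 46 + 9 = 55
Final: R3 = 55

55


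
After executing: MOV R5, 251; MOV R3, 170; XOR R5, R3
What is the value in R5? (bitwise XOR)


Register state trace:
  MOV R5, 251  → R5 = 251 (0b11111011)
  MOV R3, 170  → R3 = 170 (0b10101010)
  XOR R5, R3  → R5 = 251 XOR 170 = 81 (0b01010001)
Final: R5 = 81

81


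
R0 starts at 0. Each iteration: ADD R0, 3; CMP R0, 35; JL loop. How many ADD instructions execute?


Loop trace (R0 starts at 0, target 35, step 3):
  ADD #1: R0 = 0 + 3 = 3  → 3 < 35, loop
  ADD #2: R0 = 3 + 3 = 6  → 6 < 35, loop
  ADD #3: R0 = 6 + 3 = 9  → 9 < 35, loop
  ADD #4: R0 = 9 + 3 = 12  → 12 < 35, loop
  ADD #5: R0 = 12 + 3 = 15  → 15 < 35, loop
  ADD #6: R0 = 15 + 3 = 18  → 18 < 35, loop
  ADD #7: R0 = 18 + 3 = 21  → 21 < 35, loop
  ADD #8: R0 = 21 + 3 = 24  → 24 < 35, loop
  ADD #9: R0 = 24 + 3 = 27  → 27 < 35, loop
  ADD #10: R0 = 27 + 3 = 30  → 30 < 35, loop
  ADD #11: R0 = 30 + 3 = 33  → 33 < 35, loop
  ADD #12: R0 = 33 + 3 = 36  → 36 >= 35, exit
Total ADD instructions: 12

12


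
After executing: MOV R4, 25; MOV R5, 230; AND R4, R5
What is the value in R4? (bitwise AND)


Register state trace:
  MOV R4, 25  → R4 = 25 (0b00011001)
  MOV R5, 230  → R5 = 230 (0b11100110)
  AND R4, R5  → R4 = 25 AND 230 = 0 (0b00000000)
Final: R4 = 0

0


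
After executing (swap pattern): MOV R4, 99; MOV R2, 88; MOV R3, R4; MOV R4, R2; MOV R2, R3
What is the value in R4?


Register state trace (swap pattern):
  MOV R4, 99  → R4 = 99
  MOV R2, 88  → R2 = 88
  MOV R3, R4  → R3 = 99  (save R4)
  MOV R4, R2  → R4 = 88  (R4 gets R2's value)
  MOV R2, R3  → R2 = 99  (R2 gets saved value)
Final: R4 = 88

88


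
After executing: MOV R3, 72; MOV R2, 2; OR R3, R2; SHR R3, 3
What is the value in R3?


Register state trace:
  MOV R3, 72  → R3 = 72 (0b01001000)
  MOV R2, 2  → R2 = 2 (0b00000010)
  OR R3, R2  → R3 = 72 OR 2 = 74 (0b01001010)
  SHR R3, 3  → R3 = 74 >> 3 = 9
Final: R3 = 9

9


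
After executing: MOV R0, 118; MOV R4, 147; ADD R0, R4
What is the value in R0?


Register state trace:
  MOV R0, 118  → R0 = 118
  MOV R4, 147  → R4 = 147
  ADD R0, R4  → R0 = 118 + 147 = 265
Final: R0 = 265

265


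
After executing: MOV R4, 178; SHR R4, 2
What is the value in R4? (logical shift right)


Register state trace:
  MOV R4, 178  → R4 = 178
  SHR R4, 2  → R4 = 178 >> 2 = 178 // 2^2 = 44
Final: R4 = 44

44


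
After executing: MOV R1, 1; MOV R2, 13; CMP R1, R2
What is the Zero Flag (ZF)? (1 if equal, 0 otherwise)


Register state trace:
  MOV R1, 1  → R1 = 1
  MOV R2, 13  → R2 = 13
  CMP R1, R2  → computes 1 - 13 = -12
  Result is nonzero, so values are not equal
ZF = 0

0


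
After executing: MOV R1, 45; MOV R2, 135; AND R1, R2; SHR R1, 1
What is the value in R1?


Register state trace:
  MOV R1, 45  → R1 = 45 (0b00101101)
  MOV R2, 135  → R2 = 135 (0b10000111)
  AND R1, R2  → R1 = 45 AND 135 = 5 (0b00000101)
  SHR R1, 1  → R1 = 5 >> 1 = 2
Final: R1 = 2

2


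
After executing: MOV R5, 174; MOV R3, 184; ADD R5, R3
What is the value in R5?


Register state trace:
  MOV R5, 174  → R5 = 174
  MOV R3, 184  → R3 = 184
  ADD R5, R3  → R5 = 174 + 184 = 358
Final: R5 = 358

358


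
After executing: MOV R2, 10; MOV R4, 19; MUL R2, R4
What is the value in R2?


Register state trace:
  MOV R2, 10  → R2 = 10
  MOV R4, 19  → R4 = 19
  MUL R2, R4  → R2 = 10 * 19 = 190
Final: R2 = 190

190


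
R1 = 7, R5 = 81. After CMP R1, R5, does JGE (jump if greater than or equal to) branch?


Trace:
  R1 = 7, R5 = 81
  CMP R1, R5  → compares 7 vs 81
  JGE checks: is 7 greater than or equal to 81?
  7 < 81, so condition is false
Branch taken: No

No


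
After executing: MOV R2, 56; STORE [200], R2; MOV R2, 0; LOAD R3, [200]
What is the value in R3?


Register and memory trace:
  MOV R2, 56  → R2 = 56
  STORE [200], R2  → mem[200] = 56
  MOV R2, 0  → R2 = 0
  LOAD R3, [200]  → R3 = mem[200] = 56
Final: R3 = 56

56


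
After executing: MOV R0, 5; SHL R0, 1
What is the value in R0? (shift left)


Register state trace:
  MOV R0, 5  → R0 = 5
  SHL R0, 1  → R0 = 5 << 1 = 5 * 2^1 = 10
Final: R0 = 10

10


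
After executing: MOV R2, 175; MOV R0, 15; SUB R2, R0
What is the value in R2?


Register state trace:
  MOV R2, 175  → R2 = 175
  MOV R0, 15  → R0 = 15
  SUB R2, R0  → R2 = 175 - 15 = 160
Final: R2 = 160

160


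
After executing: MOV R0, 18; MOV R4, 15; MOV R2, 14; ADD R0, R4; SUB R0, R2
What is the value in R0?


Register state trace:
  MOV R0, 18  → R0 = 18
  MOV R4, 15  → R4 = 15
  MOV R2, 14  → R2 = 14
  ADD R0, R4  → R0 = 18 + 15 = 33
  SUB R0, R2  → R0 = 33 - 14 = 19
Final: R0 = 19

19


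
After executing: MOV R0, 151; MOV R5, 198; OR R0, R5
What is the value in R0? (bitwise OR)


Register state trace:
  MOV R0, 151  → R0 = 151 (0b10010111)
  MOV R5, 198  → R5 = 198 (0b11000110)
  OR R0, R5   → R0 = 151 OR 198 = 215 (0b11010111)
Final: R0 = 215

215


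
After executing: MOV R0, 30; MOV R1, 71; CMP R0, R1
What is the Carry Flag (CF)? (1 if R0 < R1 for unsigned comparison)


Register state trace:
  MOV R0, 30  → R0 = 30
  MOV R1, 71  → R1 = 71
  CMP R0, R1  → unsigned 30 - 71: borrow occurs
  30 < 71, so CF = 1
CF = 1

1


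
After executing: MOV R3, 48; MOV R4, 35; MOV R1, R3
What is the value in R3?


Register state trace:
  MOV R3, 48  → R3 = 48
  MOV R4, 35  → R4 = 35
  MOV R1, R3  → R1 = 48
Final: R3 = 48

48


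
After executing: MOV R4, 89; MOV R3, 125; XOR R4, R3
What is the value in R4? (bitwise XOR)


Register state trace:
  MOV R4, 89  → R4 = 89 (0b01011001)
  MOV R3, 125  → R3 = 125 (0b01111101)
  XOR R4, R3  → R4 = 89 XOR 125 = 36 (0b00100100)
Final: R4 = 36

36


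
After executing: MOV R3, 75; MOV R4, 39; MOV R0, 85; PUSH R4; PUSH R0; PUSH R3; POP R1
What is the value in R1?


Stack trace (top is rightmost):
  MOV R3, 75  → R3 = 75
  MOV R4, 39  → R4 = 39
  MOV R0, 85  → R0 = 85
  PUSH R4  → stack: [39]
  PUSH R0  → stack: [39, 85]
  PUSH R3  → stack: [39, 85, 75]
  POP R1  → R1 = 75, stack: [39, 85]
Final: R1 = 75

75


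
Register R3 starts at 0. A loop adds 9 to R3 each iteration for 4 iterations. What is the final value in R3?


Starting value: R3 = 0
  Iter 1: R3 = 0 + 9 = 9
  Iter 2: R3 = 9 + 9 = 18
  Iter 3: R3 = 18 + 9 = 27
  Iter 4: R3 = 27 + 9 = 36
Final: R3 = 36

36


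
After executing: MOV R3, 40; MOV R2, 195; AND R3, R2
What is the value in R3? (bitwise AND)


Register state trace:
  MOV R3, 40  → R3 = 40 (0b00101000)
  MOV R2, 195  → R2 = 195 (0b11000011)
  AND R3, R2  → R3 = 40 AND 195 = 0 (0b00000000)
Final: R3 = 0

0


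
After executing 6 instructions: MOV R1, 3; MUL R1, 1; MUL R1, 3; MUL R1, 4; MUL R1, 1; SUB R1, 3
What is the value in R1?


Register state trace:
  MOV R1, 3  → R1 = 3
  MUL R1, 1  → R1 = 3 * 1 = 3
  MUL R1, 3  → R1 = 3 * 3 = 9
  MUL R1, 4  → R1 = 9 * 4 = 36
  MUL R1, 1  → R1 = 36 * 1 = 36
  SUB R1, 3  → R1 = 36 - 3 = 33
Final: R1 = 33

33


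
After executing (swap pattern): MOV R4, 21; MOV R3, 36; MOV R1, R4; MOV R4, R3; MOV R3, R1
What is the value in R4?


Register state trace (swap pattern):
  MOV R4, 21  → R4 = 21
  MOV R3, 36  → R3 = 36
  MOV R1, R4  → R1 = 21  (save R4)
  MOV R4, R3  → R4 = 36  (R4 gets R3's value)
  MOV R3, R1  → R3 = 21  (R3 gets saved value)
Final: R4 = 36

36


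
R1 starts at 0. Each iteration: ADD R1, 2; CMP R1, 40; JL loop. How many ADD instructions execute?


Loop trace (R1 starts at 0, target 40, step 2):
  ADD #1: R1 = 0 + 2 = 2  → 2 < 40, loop
  ADD #2: R1 = 2 + 2 = 4  → 4 < 40, loop
  ADD #3: R1 = 4 + 2 = 6  → 6 < 40, loop
  ADD #4: R1 = 6 + 2 = 8  → 8 < 40, loop
  ADD #5: R1 = 8 + 2 = 10  → 10 < 40, loop
  ADD #6: R1 = 10 + 2 = 12  → 12 < 40, loop
  ADD #7: R1 = 12 + 2 = 14  → 14 < 40, loop
  ADD #8: R1 = 14 + 2 = 16  → 16 < 40, loop
  ADD #9: R1 = 16 + 2 = 18  → 18 < 40, loop
  ADD #10: R1 = 18 + 2 = 20  → 20 < 40, loop
  ADD #11: R1 = 20 + 2 = 22  → 22 < 40, loop
  ADD #12: R1 = 22 + 2 = 24  → 24 < 40, loop
  ADD #13: R1 = 24 + 2 = 26  → 26 < 40, loop
  ADD #14: R1 = 26 + 2 = 28  → 28 < 40, loop
  ADD #15: R1 = 28 + 2 = 30  → 30 < 40, loop
  ADD #16: R1 = 30 + 2 = 32  → 32 < 40, loop
  ADD #17: R1 = 32 + 2 = 34  → 34 < 40, loop
  ADD #18: R1 = 34 + 2 = 36  → 36 < 40, loop
  ADD #19: R1 = 36 + 2 = 38  → 38 < 40, loop
  ADD #20: R1 = 38 + 2 = 40  → 40 >= 40, exit
Total ADD instructions: 20

20


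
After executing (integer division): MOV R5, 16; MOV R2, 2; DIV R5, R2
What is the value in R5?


Register state trace:
  MOV R5, 16  → R5 = 16
  MOV R2, 2  → R2 = 2
  DIV R5, R2  → R5 = 16 // 2 = 8
Final: R5 = 8

8


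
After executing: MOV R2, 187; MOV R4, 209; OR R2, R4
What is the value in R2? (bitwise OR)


Register state trace:
  MOV R2, 187  → R2 = 187 (0b10111011)
  MOV R4, 209  → R4 = 209 (0b11010001)
  OR R2, R4   → R2 = 187 OR 209 = 251 (0b11111011)
Final: R2 = 251

251


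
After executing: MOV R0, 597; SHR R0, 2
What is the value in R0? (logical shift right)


Register state trace:
  MOV R0, 597  → R0 = 597
  SHR R0, 2  → R0 = 597 >> 2 = 597 // 2^2 = 149
Final: R0 = 149

149


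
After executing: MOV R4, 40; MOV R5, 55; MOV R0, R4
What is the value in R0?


Register state trace:
  MOV R4, 40  → R4 = 40
  MOV R5, 55  → R5 = 55
  MOV R0, R4  → R0 = 40
Final: R0 = 40

40


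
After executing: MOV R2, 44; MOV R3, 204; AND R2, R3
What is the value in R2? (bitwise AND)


Register state trace:
  MOV R2, 44  → R2 = 44 (0b00101100)
  MOV R3, 204  → R3 = 204 (0b11001100)
  AND R2, R3  → R2 = 44 AND 204 = 12 (0b00001100)
Final: R2 = 12

12


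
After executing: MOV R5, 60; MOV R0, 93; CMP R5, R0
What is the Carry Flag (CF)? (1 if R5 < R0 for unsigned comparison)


Register state trace:
  MOV R5, 60  → R5 = 60
  MOV R0, 93  → R0 = 93
  CMP R5, R0  → unsigned 60 - 93: borrow occurs
  60 < 93, so CF = 1
CF = 1

1


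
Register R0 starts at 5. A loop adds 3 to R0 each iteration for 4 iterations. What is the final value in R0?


Starting value: R0 = 5
  Iter 1: R0 = 5 + 3 = 8
  Iter 2: R0 = 8 + 3 = 11
  Iter 3: R0 = 11 + 3 = 14
  Iter 4: R0 = 14 + 3 = 17
Final: R0 = 17

17


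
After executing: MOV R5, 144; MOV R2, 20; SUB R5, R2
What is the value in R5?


Register state trace:
  MOV R5, 144  → R5 = 144
  MOV R2, 20  → R2 = 20
  SUB R5, R2  → R5 = 144 - 20 = 124
Final: R5 = 124

124


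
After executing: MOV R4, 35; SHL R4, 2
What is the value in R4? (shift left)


Register state trace:
  MOV R4, 35  → R4 = 35
  SHL R4, 2  → R4 = 35 << 2 = 35 * 2^2 = 140
Final: R4 = 140

140


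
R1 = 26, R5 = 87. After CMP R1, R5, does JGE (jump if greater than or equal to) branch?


Trace:
  R1 = 26, R5 = 87
  CMP R1, R5  → compares 26 vs 87
  JGE checks: is 26 greater than or equal to 87?
  26 < 87, so condition is false
Branch taken: No

No


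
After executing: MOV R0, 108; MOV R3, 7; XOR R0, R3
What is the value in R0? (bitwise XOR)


Register state trace:
  MOV R0, 108  → R0 = 108 (0b01101100)
  MOV R3, 7  → R3 = 7 (0b00000111)
  XOR R0, R3  → R0 = 108 XOR 7 = 107 (0b01101011)
Final: R0 = 107

107


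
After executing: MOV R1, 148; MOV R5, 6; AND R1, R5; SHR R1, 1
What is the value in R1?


Register state trace:
  MOV R1, 148  → R1 = 148 (0b10010100)
  MOV R5, 6  → R5 = 6 (0b00000110)
  AND R1, R5  → R1 = 148 AND 6 = 4 (0b00000100)
  SHR R1, 1  → R1 = 4 >> 1 = 2
Final: R1 = 2

2


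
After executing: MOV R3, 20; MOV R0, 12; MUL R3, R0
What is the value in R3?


Register state trace:
  MOV R3, 20  → R3 = 20
  MOV R0, 12  → R0 = 12
  MUL R3, R0  → R3 = 20 * 12 = 240
Final: R3 = 240

240


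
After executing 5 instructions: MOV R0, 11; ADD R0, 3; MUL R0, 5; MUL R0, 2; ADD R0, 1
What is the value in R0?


Register state trace:
  MOV R0, 11  → R0 = 11
  ADD R0, 3  → R0 = 11 + 3 = 14
  MUL R0, 5  → R0 = 14 * 5 = 70
  MUL R0, 2  → R0 = 70 * 2 = 140
  ADD R0, 1  → R0 = 140 + 1 = 141
Final: R0 = 141

141


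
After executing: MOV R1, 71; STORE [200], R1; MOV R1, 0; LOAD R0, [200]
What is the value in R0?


Register and memory trace:
  MOV R1, 71  → R1 = 71
  STORE [200], R1  → mem[200] = 71
  MOV R1, 0  → R1 = 0
  LOAD R0, [200]  → R0 = mem[200] = 71
Final: R0 = 71

71


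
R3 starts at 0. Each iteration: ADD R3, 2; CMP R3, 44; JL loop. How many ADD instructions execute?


Loop trace (R3 starts at 0, target 44, step 2):
  ADD #1: R3 = 0 + 2 = 2  → 2 < 44, loop
  ADD #2: R3 = 2 + 2 = 4  → 4 < 44, loop
  ADD #3: R3 = 4 + 2 = 6  → 6 < 44, loop
  ADD #4: R3 = 6 + 2 = 8  → 8 < 44, loop
  ADD #5: R3 = 8 + 2 = 10  → 10 < 44, loop
  ADD #6: R3 = 10 + 2 = 12  → 12 < 44, loop
  ADD #7: R3 = 12 + 2 = 14  → 14 < 44, loop
  ADD #8: R3 = 14 + 2 = 16  → 16 < 44, loop
  ADD #9: R3 = 16 + 2 = 18  → 18 < 44, loop
  ADD #10: R3 = 18 + 2 = 20  → 20 < 44, loop
  ADD #11: R3 = 20 + 2 = 22  → 22 < 44, loop
  ADD #12: R3 = 22 + 2 = 24  → 24 < 44, loop
  ADD #13: R3 = 24 + 2 = 26  → 26 < 44, loop
  ADD #14: R3 = 26 + 2 = 28  → 28 < 44, loop
  ADD #15: R3 = 28 + 2 = 30  → 30 < 44, loop
  ADD #16: R3 = 30 + 2 = 32  → 32 < 44, loop
  ADD #17: R3 = 32 + 2 = 34  → 34 < 44, loop
  ADD #18: R3 = 34 + 2 = 36  → 36 < 44, loop
  ADD #19: R3 = 36 + 2 = 38  → 38 < 44, loop
  ADD #20: R3 = 38 + 2 = 40  → 40 < 44, loop
  ADD #21: R3 = 40 + 2 = 42  → 42 < 44, loop
  ADD #22: R3 = 42 + 2 = 44  → 44 >= 44, exit
Total ADD instructions: 22

22


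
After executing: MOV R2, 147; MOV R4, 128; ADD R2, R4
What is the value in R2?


Register state trace:
  MOV R2, 147  → R2 = 147
  MOV R4, 128  → R4 = 128
  ADD R2, R4  → R2 = 147 + 128 = 275
Final: R2 = 275

275


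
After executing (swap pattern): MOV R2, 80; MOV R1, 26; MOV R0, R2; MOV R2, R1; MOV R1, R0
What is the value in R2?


Register state trace (swap pattern):
  MOV R2, 80  → R2 = 80
  MOV R1, 26  → R1 = 26
  MOV R0, R2  → R0 = 80  (save R2)
  MOV R2, R1  → R2 = 26  (R2 gets R1's value)
  MOV R1, R0  → R1 = 80  (R1 gets saved value)
Final: R2 = 26

26


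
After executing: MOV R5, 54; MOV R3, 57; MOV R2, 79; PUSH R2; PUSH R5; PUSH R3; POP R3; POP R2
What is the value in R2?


Stack trace (top is rightmost):
  MOV R5, 54  → R5 = 54
  MOV R3, 57  → R3 = 57
  MOV R2, 79  → R2 = 79
  PUSH R2  → stack: [79]
  PUSH R5  → stack: [79, 54]
  PUSH R3  → stack: [79, 54, 57]
  POP R3  → R3 = 57, stack: [79, 54]
  POP R2  → R2 = 54, stack: [79]
Final: R2 = 54

54


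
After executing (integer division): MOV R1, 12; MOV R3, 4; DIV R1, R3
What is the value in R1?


Register state trace:
  MOV R1, 12  → R1 = 12
  MOV R3, 4  → R3 = 4
  DIV R1, R3  → R1 = 12 // 4 = 3
Final: R1 = 3

3


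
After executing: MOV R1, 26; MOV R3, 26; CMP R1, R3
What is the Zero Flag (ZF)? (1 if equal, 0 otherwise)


Register state trace:
  MOV R1, 26  → R1 = 26
  MOV R3, 26  → R3 = 26
  CMP R1, R3  → computes 26 - 26 = 0
  Result is zero, so values are equal
ZF = 1

1


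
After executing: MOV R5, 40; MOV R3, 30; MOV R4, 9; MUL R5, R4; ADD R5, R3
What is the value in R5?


Register state trace:
  MOV R5, 40  → R5 = 40
  MOV R3, 30  → R3 = 30
  MOV R4, 9  → R4 = 9
  MUL R5, R4  → R5 = 40 * 9 = 360
  ADD R5, R3  → R5 = 360 + 30 = 390
Final: R5 = 390

390


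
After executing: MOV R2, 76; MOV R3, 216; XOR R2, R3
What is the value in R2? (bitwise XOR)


Register state trace:
  MOV R2, 76  → R2 = 76 (0b01001100)
  MOV R3, 216  → R3 = 216 (0b11011000)
  XOR R2, R3  → R2 = 76 XOR 216 = 148 (0b10010100)
Final: R2 = 148

148


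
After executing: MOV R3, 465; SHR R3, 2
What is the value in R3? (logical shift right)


Register state trace:
  MOV R3, 465  → R3 = 465
  SHR R3, 2  → R3 = 465 >> 2 = 465 // 2^2 = 116
Final: R3 = 116

116


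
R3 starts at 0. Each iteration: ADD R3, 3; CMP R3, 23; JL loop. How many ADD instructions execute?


Loop trace (R3 starts at 0, target 23, step 3):
  ADD #1: R3 = 0 + 3 = 3  → 3 < 23, loop
  ADD #2: R3 = 3 + 3 = 6  → 6 < 23, loop
  ADD #3: R3 = 6 + 3 = 9  → 9 < 23, loop
  ADD #4: R3 = 9 + 3 = 12  → 12 < 23, loop
  ADD #5: R3 = 12 + 3 = 15  → 15 < 23, loop
  ADD #6: R3 = 15 + 3 = 18  → 18 < 23, loop
  ADD #7: R3 = 18 + 3 = 21  → 21 < 23, loop
  ADD #8: R3 = 21 + 3 = 24  → 24 >= 23, exit
Total ADD instructions: 8

8


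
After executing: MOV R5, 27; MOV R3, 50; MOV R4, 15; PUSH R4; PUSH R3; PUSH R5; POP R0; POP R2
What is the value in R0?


Stack trace (top is rightmost):
  MOV R5, 27  → R5 = 27
  MOV R3, 50  → R3 = 50
  MOV R4, 15  → R4 = 15
  PUSH R4  → stack: [15]
  PUSH R3  → stack: [15, 50]
  PUSH R5  → stack: [15, 50, 27]
  POP R0  → R0 = 27, stack: [15, 50]
  POP R2  → R2 = 50, stack: [15]
Final: R0 = 27

27


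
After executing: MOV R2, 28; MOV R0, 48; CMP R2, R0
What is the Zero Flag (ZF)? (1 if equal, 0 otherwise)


Register state trace:
  MOV R2, 28  → R2 = 28
  MOV R0, 48  → R0 = 48
  CMP R2, R0  → computes 28 - 48 = -20
  Result is nonzero, so values are not equal
ZF = 0

0


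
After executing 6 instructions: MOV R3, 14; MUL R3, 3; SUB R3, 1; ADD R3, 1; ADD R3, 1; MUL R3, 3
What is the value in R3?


Register state trace:
  MOV R3, 14  → R3 = 14
  MUL R3, 3  → R3 = 14 * 3 = 42
  SUB R3, 1  → R3 = 42 - 1 = 41
  ADD R3, 1  → R3 = 41 + 1 = 42
  ADD R3, 1  → R3 = 42 + 1 = 43
  MUL R3, 3  → R3 = 43 * 3 = 129
Final: R3 = 129

129


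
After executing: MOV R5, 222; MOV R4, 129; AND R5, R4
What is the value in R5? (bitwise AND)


Register state trace:
  MOV R5, 222  → R5 = 222 (0b11011110)
  MOV R4, 129  → R4 = 129 (0b10000001)
  AND R5, R4  → R5 = 222 AND 129 = 128 (0b10000000)
Final: R5 = 128

128


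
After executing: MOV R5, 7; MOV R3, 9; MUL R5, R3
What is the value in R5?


Register state trace:
  MOV R5, 7  → R5 = 7
  MOV R3, 9  → R3 = 9
  MUL R5, R3  → R5 = 7 * 9 = 63
Final: R5 = 63

63


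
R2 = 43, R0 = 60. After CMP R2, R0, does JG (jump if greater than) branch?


Trace:
  R2 = 43, R0 = 60
  CMP R2, R0  → compares 43 vs 60
  JG checks: is 43 greater than 60?
  43 < 60, so condition is false
Branch taken: No

No


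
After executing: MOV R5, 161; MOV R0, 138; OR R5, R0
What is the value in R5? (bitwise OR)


Register state trace:
  MOV R5, 161  → R5 = 161 (0b10100001)
  MOV R0, 138  → R0 = 138 (0b10001010)
  OR R5, R0   → R5 = 161 OR 138 = 171 (0b10101011)
Final: R5 = 171

171


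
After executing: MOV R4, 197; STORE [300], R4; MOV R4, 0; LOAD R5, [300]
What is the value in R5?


Register and memory trace:
  MOV R4, 197  → R4 = 197
  STORE [300], R4  → mem[300] = 197
  MOV R4, 0  → R4 = 0
  LOAD R5, [300]  → R5 = mem[300] = 197
Final: R5 = 197

197


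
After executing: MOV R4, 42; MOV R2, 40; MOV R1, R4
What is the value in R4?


Register state trace:
  MOV R4, 42  → R4 = 42
  MOV R2, 40  → R2 = 40
  MOV R1, R4  → R1 = 42
Final: R4 = 42

42


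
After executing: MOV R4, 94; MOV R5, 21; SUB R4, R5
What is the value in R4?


Register state trace:
  MOV R4, 94  → R4 = 94
  MOV R5, 21  → R5 = 21
  SUB R4, R5  → R4 = 94 - 21 = 73
Final: R4 = 73

73


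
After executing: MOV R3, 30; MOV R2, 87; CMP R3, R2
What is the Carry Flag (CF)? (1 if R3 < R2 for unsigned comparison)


Register state trace:
  MOV R3, 30  → R3 = 30
  MOV R2, 87  → R2 = 87
  CMP R3, R2  → unsigned 30 - 87: borrow occurs
  30 < 87, so CF = 1
CF = 1

1


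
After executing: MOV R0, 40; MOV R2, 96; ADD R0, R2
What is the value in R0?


Register state trace:
  MOV R0, 40  → R0 = 40
  MOV R2, 96  → R2 = 96
  ADD R0, R2  → R0 = 40 + 96 = 136
Final: R0 = 136

136


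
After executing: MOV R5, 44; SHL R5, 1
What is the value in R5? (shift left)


Register state trace:
  MOV R5, 44  → R5 = 44
  SHL R5, 1  → R5 = 44 << 1 = 44 * 2^1 = 88
Final: R5 = 88

88


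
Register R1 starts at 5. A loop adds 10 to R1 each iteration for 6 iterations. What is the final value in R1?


Starting value: R1 = 5
  Iter 1: R1 = 5 + 10 = 15
  Iter 2: R1 = 15 + 10 = 25
  Iter 3: R1 = 25 + 10 = 35
  Iter 4: R1 = 35 + 10 = 45
  Iter 5: R1 = 45 + 10 = 55
  Iter 6: R1 = 55 + 10 = 65
Final: R1 = 65

65


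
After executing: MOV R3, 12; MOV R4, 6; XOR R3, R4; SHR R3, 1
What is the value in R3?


Register state trace:
  MOV R3, 12  → R3 = 12 (0b00001100)
  MOV R4, 6  → R4 = 6 (0b00000110)
  XOR R3, R4  → R3 = 12 XOR 6 = 10 (0b00001010)
  SHR R3, 1  → R3 = 10 >> 1 = 5
Final: R3 = 5

5


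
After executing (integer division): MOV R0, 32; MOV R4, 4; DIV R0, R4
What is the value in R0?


Register state trace:
  MOV R0, 32  → R0 = 32
  MOV R4, 4  → R4 = 4
  DIV R0, R4  → R0 = 32 // 4 = 8
Final: R0 = 8

8


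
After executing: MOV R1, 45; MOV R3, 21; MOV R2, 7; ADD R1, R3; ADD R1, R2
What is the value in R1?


Register state trace:
  MOV R1, 45  → R1 = 45
  MOV R3, 21  → R3 = 21
  MOV R2, 7  → R2 = 7
  ADD R1, R3  → R1 = 45 + 21 = 66
  ADD R1, R2  → R1 = 66 + 7 = 73
Final: R1 = 73

73


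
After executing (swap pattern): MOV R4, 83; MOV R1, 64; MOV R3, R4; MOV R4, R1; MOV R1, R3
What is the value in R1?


Register state trace (swap pattern):
  MOV R4, 83  → R4 = 83
  MOV R1, 64  → R1 = 64
  MOV R3, R4  → R3 = 83  (save R4)
  MOV R4, R1  → R4 = 64  (R4 gets R1's value)
  MOV R1, R3  → R1 = 83  (R1 gets saved value)
Final: R1 = 83

83


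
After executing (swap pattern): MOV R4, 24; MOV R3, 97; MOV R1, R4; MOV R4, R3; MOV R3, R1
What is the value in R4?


Register state trace (swap pattern):
  MOV R4, 24  → R4 = 24
  MOV R3, 97  → R3 = 97
  MOV R1, R4  → R1 = 24  (save R4)
  MOV R4, R3  → R4 = 97  (R4 gets R3's value)
  MOV R3, R1  → R3 = 24  (R3 gets saved value)
Final: R4 = 97

97


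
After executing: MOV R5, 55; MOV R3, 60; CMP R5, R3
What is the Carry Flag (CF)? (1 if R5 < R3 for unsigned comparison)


Register state trace:
  MOV R5, 55  → R5 = 55
  MOV R3, 60  → R3 = 60
  CMP R5, R3  → unsigned 55 - 60: borrow occurs
  55 < 60, so CF = 1
CF = 1

1


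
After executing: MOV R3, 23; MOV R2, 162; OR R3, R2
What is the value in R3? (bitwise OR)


Register state trace:
  MOV R3, 23  → R3 = 23 (0b00010111)
  MOV R2, 162  → R2 = 162 (0b10100010)
  OR R3, R2   → R3 = 23 OR 162 = 183 (0b10110111)
Final: R3 = 183

183


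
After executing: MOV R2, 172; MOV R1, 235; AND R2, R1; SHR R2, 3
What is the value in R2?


Register state trace:
  MOV R2, 172  → R2 = 172 (0b10101100)
  MOV R1, 235  → R1 = 235 (0b11101011)
  AND R2, R1  → R2 = 172 AND 235 = 168 (0b10101000)
  SHR R2, 3  → R2 = 168 >> 3 = 21
Final: R2 = 21

21


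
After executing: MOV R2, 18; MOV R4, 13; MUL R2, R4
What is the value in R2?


Register state trace:
  MOV R2, 18  → R2 = 18
  MOV R4, 13  → R4 = 13
  MUL R2, R4  → R2 = 18 * 13 = 234
Final: R2 = 234

234


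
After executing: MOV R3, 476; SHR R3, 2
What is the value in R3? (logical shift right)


Register state trace:
  MOV R3, 476  → R3 = 476
  SHR R3, 2  → R3 = 476 >> 2 = 476 // 2^2 = 119
Final: R3 = 119

119


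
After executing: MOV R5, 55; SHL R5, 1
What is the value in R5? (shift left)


Register state trace:
  MOV R5, 55  → R5 = 55
  SHL R5, 1  → R5 = 55 << 1 = 55 * 2^1 = 110
Final: R5 = 110

110


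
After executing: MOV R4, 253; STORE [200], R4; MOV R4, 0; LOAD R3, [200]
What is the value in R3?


Register and memory trace:
  MOV R4, 253  → R4 = 253
  STORE [200], R4  → mem[200] = 253
  MOV R4, 0  → R4 = 0
  LOAD R3, [200]  → R3 = mem[200] = 253
Final: R3 = 253

253


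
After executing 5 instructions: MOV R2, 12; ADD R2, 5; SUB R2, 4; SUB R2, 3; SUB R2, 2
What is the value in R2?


Register state trace:
  MOV R2, 12  → R2 = 12
  ADD R2, 5  → R2 = 12 + 5 = 17
  SUB R2, 4  → R2 = 17 - 4 = 13
  SUB R2, 3  → R2 = 13 - 3 = 10
  SUB R2, 2  → R2 = 10 - 2 = 8
Final: R2 = 8

8


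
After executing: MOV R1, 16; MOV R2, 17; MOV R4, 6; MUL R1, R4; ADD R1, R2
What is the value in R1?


Register state trace:
  MOV R1, 16  → R1 = 16
  MOV R2, 17  → R2 = 17
  MOV R4, 6  → R4 = 6
  MUL R1, R4  → R1 = 16 * 6 = 96
  ADD R1, R2  → R1 = 96 + 17 = 113
Final: R1 = 113

113


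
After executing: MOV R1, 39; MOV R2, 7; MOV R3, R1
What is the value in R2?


Register state trace:
  MOV R1, 39  → R1 = 39
  MOV R2, 7  → R2 = 7
  MOV R3, R1  → R3 = 39
Final: R2 = 7

7


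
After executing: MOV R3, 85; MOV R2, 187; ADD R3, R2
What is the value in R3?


Register state trace:
  MOV R3, 85  → R3 = 85
  MOV R2, 187  → R2 = 187
  ADD R3, R2  → R3 = 85 + 187 = 272
Final: R3 = 272

272


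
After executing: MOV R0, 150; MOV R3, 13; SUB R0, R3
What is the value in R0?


Register state trace:
  MOV R0, 150  → R0 = 150
  MOV R3, 13  → R3 = 13
  SUB R0, R3  → R0 = 150 - 13 = 137
Final: R0 = 137

137


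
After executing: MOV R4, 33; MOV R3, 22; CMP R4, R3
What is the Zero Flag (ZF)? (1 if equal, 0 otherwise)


Register state trace:
  MOV R4, 33  → R4 = 33
  MOV R3, 22  → R3 = 22
  CMP R4, R3  → computes 33 - 22 = 11
  Result is nonzero, so values are not equal
ZF = 0

0


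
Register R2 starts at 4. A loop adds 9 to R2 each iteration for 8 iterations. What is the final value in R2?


Starting value: R2 = 4
  Iter 1: R2 = 4 + 9 = 13
  Iter 2: R2 = 13 + 9 = 22
  Iter 3: R2 = 22 + 9 = 31
  Iter 4: R2 = 31 + 9 = 40
  Iter 5: R2 = 40 + 9 = 49
  Iter 6: R2 = 49 + 9 = 58
  Iter 7: R2 = 58 + 9 = 67
  Iter 8: R2 = 67 + 9 = 76
Final: R2 = 76

76


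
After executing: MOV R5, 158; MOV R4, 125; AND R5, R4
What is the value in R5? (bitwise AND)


Register state trace:
  MOV R5, 158  → R5 = 158 (0b10011110)
  MOV R4, 125  → R4 = 125 (0b01111101)
  AND R5, R4  → R5 = 158 AND 125 = 28 (0b00011100)
Final: R5 = 28

28


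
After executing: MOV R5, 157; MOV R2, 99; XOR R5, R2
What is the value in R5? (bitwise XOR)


Register state trace:
  MOV R5, 157  → R5 = 157 (0b10011101)
  MOV R2, 99  → R2 = 99 (0b01100011)
  XOR R5, R2  → R5 = 157 XOR 99 = 254 (0b11111110)
Final: R5 = 254

254


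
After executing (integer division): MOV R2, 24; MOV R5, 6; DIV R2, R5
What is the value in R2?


Register state trace:
  MOV R2, 24  → R2 = 24
  MOV R5, 6  → R5 = 6
  DIV R2, R5  → R2 = 24 // 6 = 4
Final: R2 = 4

4


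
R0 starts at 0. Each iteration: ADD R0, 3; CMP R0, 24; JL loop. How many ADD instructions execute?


Loop trace (R0 starts at 0, target 24, step 3):
  ADD #1: R0 = 0 + 3 = 3  → 3 < 24, loop
  ADD #2: R0 = 3 + 3 = 6  → 6 < 24, loop
  ADD #3: R0 = 6 + 3 = 9  → 9 < 24, loop
  ADD #4: R0 = 9 + 3 = 12  → 12 < 24, loop
  ADD #5: R0 = 12 + 3 = 15  → 15 < 24, loop
  ADD #6: R0 = 15 + 3 = 18  → 18 < 24, loop
  ADD #7: R0 = 18 + 3 = 21  → 21 < 24, loop
  ADD #8: R0 = 21 + 3 = 24  → 24 >= 24, exit
Total ADD instructions: 8

8


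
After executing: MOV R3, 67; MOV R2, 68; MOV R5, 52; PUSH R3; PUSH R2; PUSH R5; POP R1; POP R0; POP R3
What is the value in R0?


Stack trace (top is rightmost):
  MOV R3, 67  → R3 = 67
  MOV R2, 68  → R2 = 68
  MOV R5, 52  → R5 = 52
  PUSH R3  → stack: [67]
  PUSH R2  → stack: [67, 68]
  PUSH R5  → stack: [67, 68, 52]
  POP R1  → R1 = 52, stack: [67, 68]
  POP R0  → R0 = 68, stack: [67]
  POP R3  → R3 = 67, stack: []
Final: R0 = 68

68


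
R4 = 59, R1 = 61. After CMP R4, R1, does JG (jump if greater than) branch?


Trace:
  R4 = 59, R1 = 61
  CMP R4, R1  → compares 59 vs 61
  JG checks: is 59 greater than 61?
  59 < 61, so condition is false
Branch taken: No

No


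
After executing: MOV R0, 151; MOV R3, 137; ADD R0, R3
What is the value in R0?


Register state trace:
  MOV R0, 151  → R0 = 151
  MOV R3, 137  → R3 = 137
  ADD R0, R3  → R0 = 151 + 137 = 288
Final: R0 = 288

288


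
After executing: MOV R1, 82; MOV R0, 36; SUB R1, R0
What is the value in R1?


Register state trace:
  MOV R1, 82  → R1 = 82
  MOV R0, 36  → R0 = 36
  SUB R1, R0  → R1 = 82 - 36 = 46
Final: R1 = 46

46


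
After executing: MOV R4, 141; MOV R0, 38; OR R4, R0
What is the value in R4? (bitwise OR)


Register state trace:
  MOV R4, 141  → R4 = 141 (0b10001101)
  MOV R0, 38  → R0 = 38 (0b00100110)
  OR R4, R0   → R4 = 141 OR 38 = 175 (0b10101111)
Final: R4 = 175

175


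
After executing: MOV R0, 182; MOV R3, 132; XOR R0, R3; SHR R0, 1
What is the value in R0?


Register state trace:
  MOV R0, 182  → R0 = 182 (0b10110110)
  MOV R3, 132  → R3 = 132 (0b10000100)
  XOR R0, R3  → R0 = 182 XOR 132 = 50 (0b00110010)
  SHR R0, 1  → R0 = 50 >> 1 = 25
Final: R0 = 25

25


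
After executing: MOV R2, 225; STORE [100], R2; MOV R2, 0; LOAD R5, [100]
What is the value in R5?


Register and memory trace:
  MOV R2, 225  → R2 = 225
  STORE [100], R2  → mem[100] = 225
  MOV R2, 0  → R2 = 0
  LOAD R5, [100]  → R5 = mem[100] = 225
Final: R5 = 225

225


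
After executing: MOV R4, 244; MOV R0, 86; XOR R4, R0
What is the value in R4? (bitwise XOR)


Register state trace:
  MOV R4, 244  → R4 = 244 (0b11110100)
  MOV R0, 86  → R0 = 86 (0b01010110)
  XOR R4, R0  → R4 = 244 XOR 86 = 162 (0b10100010)
Final: R4 = 162

162


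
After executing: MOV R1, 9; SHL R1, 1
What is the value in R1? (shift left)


Register state trace:
  MOV R1, 9  → R1 = 9
  SHL R1, 1  → R1 = 9 << 1 = 9 * 2^1 = 18
Final: R1 = 18

18


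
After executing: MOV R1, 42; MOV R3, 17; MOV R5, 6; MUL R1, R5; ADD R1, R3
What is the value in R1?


Register state trace:
  MOV R1, 42  → R1 = 42
  MOV R3, 17  → R3 = 17
  MOV R5, 6  → R5 = 6
  MUL R1, R5  → R1 = 42 * 6 = 252
  ADD R1, R3  → R1 = 252 + 17 = 269
Final: R1 = 269

269


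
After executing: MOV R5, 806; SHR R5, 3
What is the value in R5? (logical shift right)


Register state trace:
  MOV R5, 806  → R5 = 806
  SHR R5, 3  → R5 = 806 >> 3 = 806 // 2^3 = 100
Final: R5 = 100

100


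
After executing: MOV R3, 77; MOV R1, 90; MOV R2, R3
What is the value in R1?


Register state trace:
  MOV R3, 77  → R3 = 77
  MOV R1, 90  → R1 = 90
  MOV R2, R3  → R2 = 77
Final: R1 = 90

90


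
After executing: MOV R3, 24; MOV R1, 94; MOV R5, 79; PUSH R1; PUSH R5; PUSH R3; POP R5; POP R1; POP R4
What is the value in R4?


Stack trace (top is rightmost):
  MOV R3, 24  → R3 = 24
  MOV R1, 94  → R1 = 94
  MOV R5, 79  → R5 = 79
  PUSH R1  → stack: [94]
  PUSH R5  → stack: [94, 79]
  PUSH R3  → stack: [94, 79, 24]
  POP R5  → R5 = 24, stack: [94, 79]
  POP R1  → R1 = 79, stack: [94]
  POP R4  → R4 = 94, stack: []
Final: R4 = 94

94
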